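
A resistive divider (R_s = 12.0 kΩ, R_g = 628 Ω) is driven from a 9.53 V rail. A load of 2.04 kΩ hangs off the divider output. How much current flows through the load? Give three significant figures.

R_g‖R_L = 480.2 Ω; V_out = 9.53 × 480.2/12480 = 0.3667 V.
I_L = V_out / R_L = 0.3667 / 2.04 kΩ = 0.180 mA.

I_L ≈ 0.180 mA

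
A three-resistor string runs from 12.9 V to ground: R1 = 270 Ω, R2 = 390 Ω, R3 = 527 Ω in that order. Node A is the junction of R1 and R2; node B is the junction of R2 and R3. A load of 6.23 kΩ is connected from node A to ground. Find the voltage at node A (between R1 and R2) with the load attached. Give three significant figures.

Below node A the series string R2+R3 = 917.0 Ω sits in parallel with the 6230 Ω load: 799.3 Ω.
V_A = 12.9 × 799.3/(270 + 799.3) = 9.64 V.

V ≈ 9.64 V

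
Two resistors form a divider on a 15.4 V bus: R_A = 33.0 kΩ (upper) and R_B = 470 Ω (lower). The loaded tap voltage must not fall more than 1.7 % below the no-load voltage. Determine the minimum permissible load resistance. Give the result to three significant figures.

Output resistance R_th = R_A‖R_B = (33000 × 470)/33470 = 463.4 Ω.
The fractional drop is R_th/(R_th + R_L); requiring this ≤ 0.0170 gives R_L ≥ R_th(1/0.0170 − 1) = 463.4 × 57.82 = 26.8 kΩ.

R_L(min) ≈ 26.8 kΩ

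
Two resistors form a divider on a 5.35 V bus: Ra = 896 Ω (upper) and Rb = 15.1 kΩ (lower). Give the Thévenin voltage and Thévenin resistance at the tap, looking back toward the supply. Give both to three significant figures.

V_th = 5.05 V, R_th = 846 Ω

V_th is the open-circuit tap voltage: 5.35 × 15100/(896 + 15100) = 5.05 V.
With the supply zeroed, Ra and Rb appear in parallel from the tap: R_th = Ra‖Rb = (896 × 15100)/16000 = 846 Ω.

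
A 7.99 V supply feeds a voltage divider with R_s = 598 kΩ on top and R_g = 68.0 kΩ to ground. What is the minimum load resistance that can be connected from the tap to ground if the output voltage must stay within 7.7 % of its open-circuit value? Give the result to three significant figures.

Output resistance R_th = R_s‖R_g = (598 × 68.0)/666.0 = 61.06 kΩ.
The fractional drop is R_th/(R_th + R_L); requiring this ≤ 0.0770 gives R_L ≥ R_th(1/0.0770 − 1) = 61.06 × 11.99 = 732 kΩ.

R_L(min) ≈ 732 kΩ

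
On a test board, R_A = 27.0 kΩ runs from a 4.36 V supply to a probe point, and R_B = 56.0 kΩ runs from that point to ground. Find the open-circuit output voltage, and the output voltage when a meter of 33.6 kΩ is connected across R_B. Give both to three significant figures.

Unloaded: 2.94 V; loaded: 1.91 V

Open-circuit: V = 4.36 × 56.0/(27.0 + 56.0) = 2.94 V.
With the load, R_B becomes R_B‖R_L = 21.00 kΩ, so V = 4.36 × 21.00/48.00 = 1.91 V.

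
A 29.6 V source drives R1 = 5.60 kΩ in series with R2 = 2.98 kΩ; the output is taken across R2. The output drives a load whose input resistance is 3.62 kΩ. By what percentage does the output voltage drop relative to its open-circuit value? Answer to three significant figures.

35.0 %

The divider's output (Thévenin) resistance is R1‖R2 = 1.945 kΩ.
Fractional drop under load = R_th/(R_th + R_L) = 1.945 / (1.945 + 3.62) = 0.3495.
So the output falls by 35.0 %.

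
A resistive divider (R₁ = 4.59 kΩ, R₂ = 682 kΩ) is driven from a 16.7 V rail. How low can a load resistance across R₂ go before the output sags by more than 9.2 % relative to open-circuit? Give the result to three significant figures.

Output resistance R_th = R₁‖R₂ = (4.59 × 682)/686.6 = 4.559 kΩ.
The fractional drop is R_th/(R_th + R_L); requiring this ≤ 0.0920 gives R_L ≥ R_th(1/0.0920 − 1) = 4.559 × 9.870 = 45.0 kΩ.

R_L(min) ≈ 45.0 kΩ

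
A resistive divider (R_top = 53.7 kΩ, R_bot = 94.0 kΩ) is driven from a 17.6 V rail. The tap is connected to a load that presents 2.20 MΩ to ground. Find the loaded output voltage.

The load sits in parallel with R_bot: R_bot‖R_L = (94.0 × 2200) / (94.0 + 2200) = 90.15 kΩ.
V_out = 17.6 × 90.15 / (53.7 + 90.15) = 17.6 × 90.15/143.8 = 11.0 V.

V_out ≈ 11.0 V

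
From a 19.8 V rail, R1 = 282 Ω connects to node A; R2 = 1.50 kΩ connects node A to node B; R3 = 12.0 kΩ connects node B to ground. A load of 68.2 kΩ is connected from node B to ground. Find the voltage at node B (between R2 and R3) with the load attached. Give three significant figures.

V ≈ 16.9 V

At node B, R3 is in parallel with the load: R3‖R_L = 10200 Ω.
Below node A the resistance is R2 + (R3‖R_L) = 11700 Ω, so V_A = 19.8 × 11700/11990 = 19.33 V.
Then V_B = V_A × (R3‖R_L)/(R2 + R3‖R_L) = 19.33 × 10200/11700 = 16.9 V.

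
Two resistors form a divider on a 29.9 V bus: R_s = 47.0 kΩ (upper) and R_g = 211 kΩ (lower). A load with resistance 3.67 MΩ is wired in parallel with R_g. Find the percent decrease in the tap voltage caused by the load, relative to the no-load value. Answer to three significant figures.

The divider's output (Thévenin) resistance is R_s‖R_g = 38.44 kΩ.
Fractional drop under load = R_th/(R_th + R_L) = 38.44 / (38.44 + 3670) = 0.01037.
So the output falls by 1.04 %.

1.04 %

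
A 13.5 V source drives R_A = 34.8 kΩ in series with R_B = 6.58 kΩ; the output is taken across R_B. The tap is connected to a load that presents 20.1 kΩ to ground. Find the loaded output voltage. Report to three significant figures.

The load sits in parallel with R_B: R_B‖R_L = (6.58 × 20.1) / (6.58 + 20.1) = 4.957 kΩ.
V_out = 13.5 × 4.957 / (34.8 + 4.957) = 13.5 × 4.957/39.76 = 1.68 V.

V_out ≈ 1.68 V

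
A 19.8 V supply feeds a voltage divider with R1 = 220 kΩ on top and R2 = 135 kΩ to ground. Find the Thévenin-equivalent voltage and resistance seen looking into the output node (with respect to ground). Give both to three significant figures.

V_th is the open-circuit tap voltage: 19.8 × 135/(220 + 135) = 7.53 V.
With the supply zeroed, R1 and R2 appear in parallel from the tap: R_th = R1‖R2 = (220 × 135)/355.0 = 83.7 kΩ.

V_th = 7.53 V, R_th = 83.7 kΩ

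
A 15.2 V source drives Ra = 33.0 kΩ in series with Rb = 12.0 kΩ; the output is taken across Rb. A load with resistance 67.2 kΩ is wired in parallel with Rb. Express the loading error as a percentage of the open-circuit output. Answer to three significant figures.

11.6 %

Unloaded V = 15.2 × 12.0/45.00 = 4.0533 V.
Loaded: Rb‖R_L = 10.18 kΩ, giving V = 15.2 × 10.18/43.18 = 3.5840 V.
Drop = (4.0533 − 3.5840) / 4.0533 = 11.6 %.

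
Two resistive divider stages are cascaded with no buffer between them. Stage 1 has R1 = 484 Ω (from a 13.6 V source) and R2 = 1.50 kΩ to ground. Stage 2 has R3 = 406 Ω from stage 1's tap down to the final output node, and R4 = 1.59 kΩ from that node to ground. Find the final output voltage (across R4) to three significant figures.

Stage 2 presents R3+R4 = 1996 Ω as a load on stage 1's tap.
Stage 1's lower leg becomes R2‖(R3+R4) = 856.4 Ω, so V_mid = 13.6 × 856.4/1340 = 8.689 V.
Stage 2 is itself unloaded: V_out = V_mid × R4/(R3+R4) = 8.689 × 1590/1996 = 6.92 V.

V_out ≈ 6.92 V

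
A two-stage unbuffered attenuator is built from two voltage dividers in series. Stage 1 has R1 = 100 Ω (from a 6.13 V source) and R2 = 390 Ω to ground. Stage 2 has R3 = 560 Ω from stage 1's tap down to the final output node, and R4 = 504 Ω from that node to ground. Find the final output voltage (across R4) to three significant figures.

Stage 2 presents R3+R4 = 1064 Ω as a load on stage 1's tap.
Stage 1's lower leg becomes R2‖(R3+R4) = 285.4 Ω, so V_mid = 6.13 × 285.4/385.4 = 4.539 V.
Stage 2 is itself unloaded: V_out = V_mid × R4/(R3+R4) = 4.539 × 504/1064 = 2.15 V.

V_out ≈ 2.15 V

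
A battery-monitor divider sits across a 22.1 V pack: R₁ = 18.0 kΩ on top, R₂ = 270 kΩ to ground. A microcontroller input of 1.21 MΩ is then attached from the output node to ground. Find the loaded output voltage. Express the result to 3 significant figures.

V_out ≈ 20.4 V

The load sits in parallel with R₂: R₂‖R_L = (270 × 1210) / (270 + 1210) = 220.7 kΩ.
V_out = 22.1 × 220.7 / (18.0 + 220.7) = 22.1 × 220.7/238.7 = 20.4 V.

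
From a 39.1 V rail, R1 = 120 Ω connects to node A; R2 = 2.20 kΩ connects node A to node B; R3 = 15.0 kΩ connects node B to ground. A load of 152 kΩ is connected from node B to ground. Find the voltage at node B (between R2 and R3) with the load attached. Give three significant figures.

At node B, R3 is in parallel with the load: R3‖R_L = 13650 Ω.
Below node A the resistance is R2 + (R3‖R_L) = 15850 Ω, so V_A = 39.1 × 15850/15970 = 38.81 V.
Then V_B = V_A × (R3‖R_L)/(R2 + R3‖R_L) = 38.81 × 13650/15850 = 33.4 V.

V ≈ 33.4 V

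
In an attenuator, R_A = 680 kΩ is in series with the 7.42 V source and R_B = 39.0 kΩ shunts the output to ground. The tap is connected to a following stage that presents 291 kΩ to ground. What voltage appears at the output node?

The load sits in parallel with R_B: R_B‖R_L = (39.0 × 291) / (39.0 + 291) = 34.39 kΩ.
V_out = 7.42 × 34.39 / (680 + 34.39) = 7.42 × 34.39/714.4 = 0.357 V.
(Unloaded it would have been 0.402 V.)

V_out ≈ 0.357 V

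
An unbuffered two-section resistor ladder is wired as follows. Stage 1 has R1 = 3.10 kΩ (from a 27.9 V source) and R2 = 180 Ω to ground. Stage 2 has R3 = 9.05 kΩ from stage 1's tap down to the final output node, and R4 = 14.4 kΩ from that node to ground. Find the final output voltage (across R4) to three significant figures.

Stage 2 presents R3+R4 = 23450 Ω as a load on stage 1's tap.
Stage 1's lower leg becomes R2‖(R3+R4) = 178.6 Ω, so V_mid = 27.9 × 178.6/3279 = 1.520 V.
Stage 2 is itself unloaded: V_out = V_mid × R4/(R3+R4) = 1.520 × 14400/23450 = 0.933 V.

V_out ≈ 0.933 V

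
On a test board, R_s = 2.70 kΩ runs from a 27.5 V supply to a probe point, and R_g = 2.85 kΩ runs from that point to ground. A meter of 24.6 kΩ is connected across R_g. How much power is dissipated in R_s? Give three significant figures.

Total resistance from the source is R_s + (R_g‖R_L) = 5.254 kΩ, so I = 27.5/5.254 kΩ = 5.234 mA.
P = I²·R_s = (5.234 mA)² × 2.70 kΩ = 74.0 mW.

P ≈ 74.0 mW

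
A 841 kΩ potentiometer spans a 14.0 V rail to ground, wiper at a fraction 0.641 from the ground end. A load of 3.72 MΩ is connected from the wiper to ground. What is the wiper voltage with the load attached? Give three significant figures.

The wiper splits the pot into (1−α)R = 301.9 kΩ above and αR = 539.1 kΩ below.
Lower section ‖ load = 470.8 kΩ.
V_wiper = 14.0 × 470.8/(301.9 + 470.8) = 8.53 V.

V ≈ 8.53 V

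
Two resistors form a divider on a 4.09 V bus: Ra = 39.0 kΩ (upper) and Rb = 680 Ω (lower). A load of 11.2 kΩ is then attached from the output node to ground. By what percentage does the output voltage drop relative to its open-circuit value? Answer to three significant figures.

5.63 %

The divider's output (Thévenin) resistance is Ra‖Rb = 668.3 Ω.
Fractional drop under load = R_th/(R_th + R_L) = 668.3 / (668.3 + 11200) = 0.05631.
So the output falls by 5.63 %.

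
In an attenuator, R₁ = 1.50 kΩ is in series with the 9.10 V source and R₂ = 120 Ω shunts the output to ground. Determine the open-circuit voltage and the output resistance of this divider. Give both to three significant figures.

V_th = 0.674 V, R_th = 111 Ω

V_th is the open-circuit tap voltage: 9.10 × 120/(1500 + 120) = 0.674 V.
With the supply zeroed, R₁ and R₂ appear in parallel from the tap: R_th = R₁‖R₂ = (1500 × 120)/1620 = 111 Ω.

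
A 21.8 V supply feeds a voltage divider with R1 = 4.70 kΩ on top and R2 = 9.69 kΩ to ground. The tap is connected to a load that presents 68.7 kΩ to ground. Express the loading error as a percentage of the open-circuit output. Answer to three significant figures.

4.40 %

The divider's output (Thévenin) resistance is R1‖R2 = 3.165 kΩ.
Fractional drop under load = R_th/(R_th + R_L) = 3.165 / (3.165 + 68.7) = 0.04404.
So the output falls by 4.40 %.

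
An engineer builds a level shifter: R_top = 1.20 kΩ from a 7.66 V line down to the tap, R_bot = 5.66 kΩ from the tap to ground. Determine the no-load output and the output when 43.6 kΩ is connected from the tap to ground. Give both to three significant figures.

Unloaded: 6.32 V; loaded: 6.18 V

Open-circuit: V = 7.66 × 5.66/(1.20 + 5.66) = 6.32 V.
With the load, R_bot becomes R_bot‖R_L = 5.010 kΩ, so V = 7.66 × 5.010/6.210 = 6.18 V.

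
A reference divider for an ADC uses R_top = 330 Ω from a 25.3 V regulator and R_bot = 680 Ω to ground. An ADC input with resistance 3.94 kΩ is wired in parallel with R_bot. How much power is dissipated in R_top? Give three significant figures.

P ≈ 255 mW

Total resistance from the source is R_top + (R_bot‖R_L) = 909.9 Ω, so I = 25.3/909.9 Ω = 27.80 mA.
P = I²·R_top = (27.80 mA)² × 330 Ω = 255 mW.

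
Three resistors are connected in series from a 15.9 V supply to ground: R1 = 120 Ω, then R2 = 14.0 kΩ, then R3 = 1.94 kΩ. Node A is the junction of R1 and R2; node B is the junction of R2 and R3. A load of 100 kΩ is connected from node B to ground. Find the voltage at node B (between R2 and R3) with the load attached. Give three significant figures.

At node B, R3 is in parallel with the load: R3‖R_L = 1903 Ω.
Below node A the resistance is R2 + (R3‖R_L) = 15900 Ω, so V_A = 15.9 × 15900/16020 = 15.78 V.
Then V_B = V_A × (R3‖R_L)/(R2 + R3‖R_L) = 15.78 × 1903/15900 = 1.89 V.

V ≈ 1.89 V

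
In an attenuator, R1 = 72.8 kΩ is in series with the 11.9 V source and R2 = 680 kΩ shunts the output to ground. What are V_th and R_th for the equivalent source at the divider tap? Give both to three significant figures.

V_th = 10.7 V, R_th = 65.8 kΩ

V_th is the open-circuit tap voltage: 11.9 × 680/(72.8 + 680) = 10.7 V.
With the supply zeroed, R1 and R2 appear in parallel from the tap: R_th = R1‖R2 = (72.8 × 680)/752.8 = 65.8 kΩ.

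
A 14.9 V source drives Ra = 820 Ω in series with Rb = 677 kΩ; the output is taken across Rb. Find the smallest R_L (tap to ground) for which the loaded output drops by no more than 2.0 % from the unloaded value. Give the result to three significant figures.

R_L(min) ≈ 40.1 kΩ

Output resistance R_th = Ra‖Rb = (820 × 677000)/677800 = 819.0 Ω.
The fractional drop is R_th/(R_th + R_L); requiring this ≤ 0.0200 gives R_L ≥ R_th(1/0.0200 − 1) = 819.0 × 49.00 = 40.1 kΩ.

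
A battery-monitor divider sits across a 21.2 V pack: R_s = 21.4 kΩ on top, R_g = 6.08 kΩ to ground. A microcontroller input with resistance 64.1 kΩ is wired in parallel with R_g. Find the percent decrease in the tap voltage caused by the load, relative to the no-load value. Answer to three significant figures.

The divider's output (Thévenin) resistance is R_s‖R_g = 4.735 kΩ.
Fractional drop under load = R_th/(R_th + R_L) = 4.735 / (4.735 + 64.1) = 0.06878.
So the output falls by 6.88 %.

6.88 %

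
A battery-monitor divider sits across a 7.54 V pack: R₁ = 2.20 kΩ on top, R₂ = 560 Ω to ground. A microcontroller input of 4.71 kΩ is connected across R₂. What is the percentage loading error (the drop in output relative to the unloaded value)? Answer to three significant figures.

Unloaded V = 7.54 × 560/2760 = 1.5299 V.
Loaded: R₂‖R_L = 500.5 Ω, giving V = 7.54 × 500.5/2700 = 1.3974 V.
Drop = (1.5299 − 1.3974) / 1.5299 = 8.66 %.

8.66 %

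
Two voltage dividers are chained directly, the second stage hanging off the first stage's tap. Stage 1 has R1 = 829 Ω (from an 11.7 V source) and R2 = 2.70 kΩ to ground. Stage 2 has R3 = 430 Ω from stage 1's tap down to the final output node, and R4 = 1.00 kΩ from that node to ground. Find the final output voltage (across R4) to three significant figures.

V_out ≈ 4.34 V

Stage 2 presents R3+R4 = 1430 Ω as a load on stage 1's tap.
Stage 1's lower leg becomes R2‖(R3+R4) = 934.9 Ω, so V_mid = 11.7 × 934.9/1764 = 6.201 V.
Stage 2 is itself unloaded: V_out = V_mid × R4/(R3+R4) = 6.201 × 1000/1430 = 4.34 V.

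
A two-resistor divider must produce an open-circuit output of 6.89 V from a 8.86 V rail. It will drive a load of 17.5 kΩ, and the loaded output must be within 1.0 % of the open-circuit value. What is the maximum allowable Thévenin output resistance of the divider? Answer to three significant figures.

R_th ≤ 177 Ω

Loading drop = R_th/(R_th + R_L) ≤ 0.0100, so R_th ≤ R_L · ε/(1−ε) = 17.5 kΩ × 0.0100/0.9900 = 177 Ω.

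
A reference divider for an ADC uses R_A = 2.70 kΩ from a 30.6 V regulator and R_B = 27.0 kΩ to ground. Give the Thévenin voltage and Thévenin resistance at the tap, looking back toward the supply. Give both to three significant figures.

V_th is the open-circuit tap voltage: 30.6 × 27.0/(2.70 + 27.0) = 27.8 V.
With the supply zeroed, R_A and R_B appear in parallel from the tap: R_th = R_A‖R_B = (2.70 × 27.0)/29.70 = 2.45 kΩ.

V_th = 27.8 V, R_th = 2.45 kΩ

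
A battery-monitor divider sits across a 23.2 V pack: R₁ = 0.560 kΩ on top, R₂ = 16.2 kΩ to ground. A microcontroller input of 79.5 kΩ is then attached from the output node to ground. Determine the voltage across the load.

The load sits in parallel with R₂: R₂‖R_L = (16200 × 79500) / (16200 + 79500) = 13460 Ω.
V_out = 23.2 × 13460 / (560 + 13460) = 23.2 × 13460/14020 = 22.3 V.

V_out ≈ 22.3 V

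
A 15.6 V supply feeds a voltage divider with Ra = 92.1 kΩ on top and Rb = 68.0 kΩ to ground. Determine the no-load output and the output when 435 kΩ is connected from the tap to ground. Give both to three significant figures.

Open-circuit: V = 15.6 × 68.0/(92.1 + 68.0) = 6.63 V.
With the load, Rb becomes Rb‖R_L = 58.81 kΩ, so V = 15.6 × 58.81/150.9 = 6.08 V.

Unloaded: 6.63 V; loaded: 6.08 V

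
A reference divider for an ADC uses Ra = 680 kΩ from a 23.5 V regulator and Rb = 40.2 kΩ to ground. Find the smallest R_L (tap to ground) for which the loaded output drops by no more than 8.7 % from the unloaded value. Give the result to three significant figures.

R_L(min) ≈ 398 kΩ

Output resistance R_th = Ra‖Rb = (680 × 40.2)/720.2 = 37.96 kΩ.
The fractional drop is R_th/(R_th + R_L); requiring this ≤ 0.0870 gives R_L ≥ R_th(1/0.0870 − 1) = 37.96 × 10.49 = 398 kΩ.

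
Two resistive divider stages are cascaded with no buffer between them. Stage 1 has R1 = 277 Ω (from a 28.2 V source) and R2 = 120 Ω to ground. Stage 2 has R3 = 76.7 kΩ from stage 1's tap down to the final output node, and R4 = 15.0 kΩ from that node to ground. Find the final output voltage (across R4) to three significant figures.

Stage 2 presents R3+R4 = 91700 Ω as a load on stage 1's tap.
Stage 1's lower leg becomes R2‖(R3+R4) = 119.8 Ω, so V_mid = 28.2 × 119.8/396.8 = 8.516 V.
Stage 2 is itself unloaded: V_out = V_mid × R4/(R3+R4) = 8.516 × 15000/91700 = 1.39 V.

V_out ≈ 1.39 V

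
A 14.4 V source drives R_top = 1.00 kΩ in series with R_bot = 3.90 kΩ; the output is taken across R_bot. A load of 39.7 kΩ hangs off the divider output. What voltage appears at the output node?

V_out ≈ 11.2 V

The load sits in parallel with R_bot: R_bot‖R_L = (3.90 × 39.7) / (3.90 + 39.7) = 3.551 kΩ.
V_out = 14.4 × 3.551 / (1.00 + 3.551) = 14.4 × 3.551/4.551 = 11.2 V.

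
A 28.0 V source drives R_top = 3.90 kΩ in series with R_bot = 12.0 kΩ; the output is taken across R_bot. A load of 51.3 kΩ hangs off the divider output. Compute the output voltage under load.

The load sits in parallel with R_bot: R_bot‖R_L = (12.0 × 51.3) / (12.0 + 51.3) = 9.725 kΩ.
V_out = 28.0 × 9.725 / (3.90 + 9.725) = 28.0 × 9.725/13.63 = 20.0 V.

V_out ≈ 20.0 V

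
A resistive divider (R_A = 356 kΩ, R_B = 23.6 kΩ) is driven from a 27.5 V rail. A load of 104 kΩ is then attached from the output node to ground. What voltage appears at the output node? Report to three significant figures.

The load sits in parallel with R_B: R_B‖R_L = (23.6 × 104) / (23.6 + 104) = 19.24 kΩ.
V_out = 27.5 × 19.24 / (356 + 19.24) = 27.5 × 19.24/375.2 = 1.41 V.
(Unloaded it would have been 1.71 V.)

V_out ≈ 1.41 V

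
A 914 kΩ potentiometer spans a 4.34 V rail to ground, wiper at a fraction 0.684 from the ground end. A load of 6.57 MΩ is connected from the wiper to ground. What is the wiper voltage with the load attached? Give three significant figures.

V ≈ 2.88 V

The wiper splits the pot into (1−α)R = 288.8 kΩ above and αR = 625.2 kΩ below.
Lower section ‖ load = 570.9 kΩ.
V_wiper = 4.34 × 570.9/(288.8 + 570.9) = 2.88 V.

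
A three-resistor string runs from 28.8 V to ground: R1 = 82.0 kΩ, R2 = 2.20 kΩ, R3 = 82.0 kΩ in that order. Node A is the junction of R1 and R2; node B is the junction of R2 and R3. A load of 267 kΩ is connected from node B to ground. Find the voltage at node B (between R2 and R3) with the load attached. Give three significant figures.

At node B, R3 is in parallel with the load: R3‖R_L = 62.73 kΩ.
Below node A the resistance is R2 + (R3‖R_L) = 64.93 kΩ, so V_A = 28.8 × 64.93/146.9 = 12.73 V.
Then V_B = V_A × (R3‖R_L)/(R2 + R3‖R_L) = 12.73 × 62.73/64.93 = 12.3 V.

V ≈ 12.3 V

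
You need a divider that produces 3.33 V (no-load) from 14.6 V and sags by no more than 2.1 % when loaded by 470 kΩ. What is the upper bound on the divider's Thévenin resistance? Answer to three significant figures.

Loading drop = R_th/(R_th + R_L) ≤ 0.0210, so R_th ≤ R_L · ε/(1−ε) = 470 kΩ × 0.0210/0.9790 = 10.1 kΩ.

R_th ≤ 10.1 kΩ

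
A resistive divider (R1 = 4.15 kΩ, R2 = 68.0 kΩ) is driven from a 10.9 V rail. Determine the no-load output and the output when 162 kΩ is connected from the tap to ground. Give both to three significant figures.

Unloaded: 10.3 V; loaded: 10.0 V

Open-circuit: V = 10.9 × 68.0/(4.15 + 68.0) = 10.3 V.
With the load, R2 becomes R2‖R_L = 47.90 kΩ, so V = 10.9 × 47.90/52.05 = 10.0 V.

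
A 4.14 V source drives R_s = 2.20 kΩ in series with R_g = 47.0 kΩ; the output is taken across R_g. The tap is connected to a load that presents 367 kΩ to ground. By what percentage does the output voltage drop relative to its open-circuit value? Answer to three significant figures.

The divider's output (Thévenin) resistance is R_s‖R_g = 2.102 kΩ.
Fractional drop under load = R_th/(R_th + R_L) = 2.102 / (2.102 + 367) = 0.005694.
So the output falls by 0.569 %.

0.569 %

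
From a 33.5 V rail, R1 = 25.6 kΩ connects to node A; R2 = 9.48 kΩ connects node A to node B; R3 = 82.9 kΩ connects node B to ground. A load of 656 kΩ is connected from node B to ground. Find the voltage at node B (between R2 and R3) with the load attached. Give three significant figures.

V ≈ 22.7 V

At node B, R3 is in parallel with the load: R3‖R_L = 73.60 kΩ.
Below node A the resistance is R2 + (R3‖R_L) = 83.08 kΩ, so V_A = 33.5 × 83.08/108.7 = 25.61 V.
Then V_B = V_A × (R3‖R_L)/(R2 + R3‖R_L) = 25.61 × 73.60/83.08 = 22.7 V.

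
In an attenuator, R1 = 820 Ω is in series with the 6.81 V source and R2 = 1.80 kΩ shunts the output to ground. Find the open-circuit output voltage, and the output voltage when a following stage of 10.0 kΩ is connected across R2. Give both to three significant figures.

Unloaded: 4.68 V; loaded: 4.43 V

Open-circuit: V = 6.81 × 1800/(820 + 1800) = 4.68 V.
With the load, R2 becomes R2‖R_L = 1525 Ω, so V = 6.81 × 1525/2345 = 4.43 V.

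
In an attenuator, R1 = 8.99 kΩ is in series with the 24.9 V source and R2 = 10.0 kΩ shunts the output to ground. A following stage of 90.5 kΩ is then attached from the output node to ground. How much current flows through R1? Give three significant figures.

I ≈ 1.38 mA

R2‖R_L = 9.005 kΩ, so the source sees R1 + R2‖R_L = 17.99 kΩ.
I = 24.9 V / 17.99 kΩ = 1.38 mA.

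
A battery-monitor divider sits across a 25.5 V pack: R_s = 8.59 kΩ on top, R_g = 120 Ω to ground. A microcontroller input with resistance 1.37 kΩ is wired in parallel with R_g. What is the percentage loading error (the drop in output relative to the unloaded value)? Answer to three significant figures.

The divider's output (Thévenin) resistance is R_s‖R_g = 118.3 Ω.
Fractional drop under load = R_th/(R_th + R_L) = 118.3 / (118.3 + 1370) = 0.07952.
So the output falls by 7.95 %.

7.95 %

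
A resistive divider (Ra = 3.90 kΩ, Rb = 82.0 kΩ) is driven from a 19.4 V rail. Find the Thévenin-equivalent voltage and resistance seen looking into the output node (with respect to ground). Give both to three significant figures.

V_th is the open-circuit tap voltage: 19.4 × 82.0/(3.90 + 82.0) = 18.5 V.
With the supply zeroed, Ra and Rb appear in parallel from the tap: R_th = Ra‖Rb = (3.90 × 82.0)/85.90 = 3.72 kΩ.

V_th = 18.5 V, R_th = 3.72 kΩ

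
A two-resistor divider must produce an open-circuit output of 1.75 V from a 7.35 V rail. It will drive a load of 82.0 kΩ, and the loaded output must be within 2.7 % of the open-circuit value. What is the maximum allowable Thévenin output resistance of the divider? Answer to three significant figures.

R_th ≤ 2.28 kΩ

Loading drop = R_th/(R_th + R_L) ≤ 0.0270, so R_th ≤ R_L · ε/(1−ε) = 82.0 kΩ × 0.0270/0.9730 = 2.28 kΩ.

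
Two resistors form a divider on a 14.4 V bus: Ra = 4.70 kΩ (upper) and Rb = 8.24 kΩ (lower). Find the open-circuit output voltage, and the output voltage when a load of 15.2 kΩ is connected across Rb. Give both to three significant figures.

Unloaded: 9.17 V; loaded: 7.66 V

Open-circuit: V = 14.4 × 8.24/(4.70 + 8.24) = 9.17 V.
With the load, Rb becomes Rb‖R_L = 5.343 kΩ, so V = 14.4 × 5.343/10.04 = 7.66 V.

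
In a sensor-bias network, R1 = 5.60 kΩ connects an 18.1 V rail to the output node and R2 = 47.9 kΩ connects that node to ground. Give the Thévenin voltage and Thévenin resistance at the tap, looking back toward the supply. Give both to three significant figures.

V_th = 16.2 V, R_th = 5.01 kΩ

V_th is the open-circuit tap voltage: 18.1 × 47.9/(5.60 + 47.9) = 16.2 V.
With the supply zeroed, R1 and R2 appear in parallel from the tap: R_th = R1‖R2 = (5.60 × 47.9)/53.50 = 5.01 kΩ.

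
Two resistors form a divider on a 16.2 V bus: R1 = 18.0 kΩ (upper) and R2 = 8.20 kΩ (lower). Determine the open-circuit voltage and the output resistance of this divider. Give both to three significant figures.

V_th = 5.07 V, R_th = 5.63 kΩ

V_th is the open-circuit tap voltage: 16.2 × 8.20/(18.0 + 8.20) = 5.07 V.
With the supply zeroed, R1 and R2 appear in parallel from the tap: R_th = R1‖R2 = (18.0 × 8.20)/26.20 = 5.63 kΩ.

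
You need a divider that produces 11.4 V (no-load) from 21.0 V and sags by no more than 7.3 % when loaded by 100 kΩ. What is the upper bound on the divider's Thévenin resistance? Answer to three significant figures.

R_th ≤ 7.87 kΩ

Loading drop = R_th/(R_th + R_L) ≤ 0.0730, so R_th ≤ R_L · ε/(1−ε) = 100 kΩ × 0.0730/0.9270 = 7.87 kΩ.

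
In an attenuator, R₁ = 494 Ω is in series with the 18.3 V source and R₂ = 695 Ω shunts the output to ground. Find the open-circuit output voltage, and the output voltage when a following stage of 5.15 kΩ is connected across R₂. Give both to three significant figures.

Unloaded: 10.7 V; loaded: 10.1 V

Open-circuit: V = 18.3 × 695/(494 + 695) = 10.7 V.
With the load, R₂ becomes R₂‖R_L = 612.4 Ω, so V = 18.3 × 612.4/1106 = 10.1 V.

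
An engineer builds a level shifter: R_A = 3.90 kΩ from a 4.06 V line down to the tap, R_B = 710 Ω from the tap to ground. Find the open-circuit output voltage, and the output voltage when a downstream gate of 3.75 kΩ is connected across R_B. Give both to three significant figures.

Open-circuit: V = 4.06 × 710/(3900 + 710) = 0.625 V.
With the load, R_B becomes R_B‖R_L = 597.0 Ω, so V = 4.06 × 597.0/4497 = 0.539 V.

Unloaded: 0.625 V; loaded: 0.539 V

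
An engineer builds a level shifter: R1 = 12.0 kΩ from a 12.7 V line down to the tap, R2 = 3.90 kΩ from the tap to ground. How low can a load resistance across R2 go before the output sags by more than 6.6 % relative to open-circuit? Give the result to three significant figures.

R_L(min) ≈ 41.7 kΩ

Output resistance R_th = R1‖R2 = (12.0 × 3.90)/15.90 = 2.943 kΩ.
The fractional drop is R_th/(R_th + R_L); requiring this ≤ 0.0660 gives R_L ≥ R_th(1/0.0660 − 1) = 2.943 × 14.15 = 41.7 kΩ.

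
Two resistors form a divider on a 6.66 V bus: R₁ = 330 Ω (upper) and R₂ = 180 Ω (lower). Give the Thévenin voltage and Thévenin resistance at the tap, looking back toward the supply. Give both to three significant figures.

V_th is the open-circuit tap voltage: 6.66 × 180/(330 + 180) = 2.35 V.
With the supply zeroed, R₁ and R₂ appear in parallel from the tap: R_th = R₁‖R₂ = (330 × 180)/510.0 = 116 Ω.

V_th = 2.35 V, R_th = 116 Ω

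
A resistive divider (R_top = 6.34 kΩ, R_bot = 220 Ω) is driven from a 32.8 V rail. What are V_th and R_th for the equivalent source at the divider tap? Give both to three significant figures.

V_th = 1.10 V, R_th = 213 Ω

V_th is the open-circuit tap voltage: 32.8 × 220/(6340 + 220) = 1.10 V.
With the supply zeroed, R_top and R_bot appear in parallel from the tap: R_th = R_top‖R_bot = (6340 × 220)/6560 = 213 Ω.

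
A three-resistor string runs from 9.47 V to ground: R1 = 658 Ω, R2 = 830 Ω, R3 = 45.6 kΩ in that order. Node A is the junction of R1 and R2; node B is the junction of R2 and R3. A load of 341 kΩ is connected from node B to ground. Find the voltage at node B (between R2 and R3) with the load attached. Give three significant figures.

V ≈ 9.13 V

At node B, R3 is in parallel with the load: R3‖R_L = 40220 Ω.
Below node A the resistance is R2 + (R3‖R_L) = 41050 Ω, so V_A = 9.47 × 41050/41710 = 9.321 V.
Then V_B = V_A × (R3‖R_L)/(R2 + R3‖R_L) = 9.321 × 40220/41050 = 9.13 V.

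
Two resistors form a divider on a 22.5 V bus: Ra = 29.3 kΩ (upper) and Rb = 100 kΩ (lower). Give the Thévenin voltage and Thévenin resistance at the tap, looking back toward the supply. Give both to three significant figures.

V_th = 17.4 V, R_th = 22.7 kΩ

V_th is the open-circuit tap voltage: 22.5 × 100/(29.3 + 100) = 17.4 V.
With the supply zeroed, Ra and Rb appear in parallel from the tap: R_th = Ra‖Rb = (29.3 × 100)/129.3 = 22.7 kΩ.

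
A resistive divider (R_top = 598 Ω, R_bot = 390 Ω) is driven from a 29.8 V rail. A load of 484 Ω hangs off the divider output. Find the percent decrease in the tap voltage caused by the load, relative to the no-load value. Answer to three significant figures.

The divider's output (Thévenin) resistance is R_top‖R_bot = 236.1 Ω.
Fractional drop under load = R_th/(R_th + R_L) = 236.1 / (236.1 + 484) = 0.3278.
So the output falls by 32.8 %.

32.8 %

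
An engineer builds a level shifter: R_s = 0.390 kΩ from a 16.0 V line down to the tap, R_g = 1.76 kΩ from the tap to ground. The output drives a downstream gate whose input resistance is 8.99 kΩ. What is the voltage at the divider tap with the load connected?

V_out ≈ 12.6 V

The load sits in parallel with R_g: R_g‖R_L = (1760 × 8990) / (1760 + 8990) = 1472 Ω.
V_out = 16.0 × 1472 / (390 + 1472) = 16.0 × 1472/1862 = 12.6 V.
(Unloaded it would have been 13.1 V.)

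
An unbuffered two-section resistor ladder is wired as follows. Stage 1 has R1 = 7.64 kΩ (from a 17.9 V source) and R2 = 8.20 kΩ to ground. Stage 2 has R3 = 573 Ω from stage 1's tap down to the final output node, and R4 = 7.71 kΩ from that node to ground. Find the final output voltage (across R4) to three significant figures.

V_out ≈ 5.84 V

Stage 2 presents R3+R4 = 8283 Ω as a load on stage 1's tap.
Stage 1's lower leg becomes R2‖(R3+R4) = 4121 Ω, so V_mid = 17.9 × 4121/11760 = 6.272 V.
Stage 2 is itself unloaded: V_out = V_mid × R4/(R3+R4) = 6.272 × 7710/8283 = 5.84 V.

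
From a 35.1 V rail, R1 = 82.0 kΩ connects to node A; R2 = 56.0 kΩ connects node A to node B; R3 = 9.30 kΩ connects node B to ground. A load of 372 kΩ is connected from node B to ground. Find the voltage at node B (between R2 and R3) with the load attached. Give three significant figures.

At node B, R3 is in parallel with the load: R3‖R_L = 9.073 kΩ.
Below node A the resistance is R2 + (R3‖R_L) = 65.07 kΩ, so V_A = 35.1 × 65.07/147.1 = 15.53 V.
Then V_B = V_A × (R3‖R_L)/(R2 + R3‖R_L) = 15.53 × 9.073/65.07 = 2.17 V.

V ≈ 2.17 V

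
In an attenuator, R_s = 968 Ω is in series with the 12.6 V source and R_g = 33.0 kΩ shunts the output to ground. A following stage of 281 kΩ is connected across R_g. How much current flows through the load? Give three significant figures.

I_L ≈ 0.0434 mA

R_g‖R_L = 29530 Ω; V_out = 12.6 × 29530/30500 = 12.20 V.
I_L = V_out / R_L = 12.20 / 281 kΩ = 0.0434 mA.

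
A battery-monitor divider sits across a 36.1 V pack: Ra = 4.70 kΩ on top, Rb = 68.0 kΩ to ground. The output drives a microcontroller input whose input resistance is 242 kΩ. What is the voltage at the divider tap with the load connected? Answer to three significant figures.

The load sits in parallel with Rb: Rb‖R_L = (68.0 × 242) / (68.0 + 242) = 53.08 kΩ.
V_out = 36.1 × 53.08 / (4.70 + 53.08) = 36.1 × 53.08/57.78 = 33.2 V.

V_out ≈ 33.2 V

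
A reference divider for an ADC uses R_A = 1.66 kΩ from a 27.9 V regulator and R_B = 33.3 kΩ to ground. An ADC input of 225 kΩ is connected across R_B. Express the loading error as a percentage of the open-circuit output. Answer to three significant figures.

0.698 %

The divider's output (Thévenin) resistance is R_A‖R_B = 1.581 kΩ.
Fractional drop under load = R_th/(R_th + R_L) = 1.581 / (1.581 + 225) = 0.006978.
So the output falls by 0.698 %.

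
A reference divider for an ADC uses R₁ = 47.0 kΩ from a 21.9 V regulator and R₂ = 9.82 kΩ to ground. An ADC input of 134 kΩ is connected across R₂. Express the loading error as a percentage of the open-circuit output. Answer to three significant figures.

The divider's output (Thévenin) resistance is R₁‖R₂ = 8.123 kΩ.
Fractional drop under load = R_th/(R_th + R_L) = 8.123 / (8.123 + 134) = 0.05715.
So the output falls by 5.72 %.

5.72 %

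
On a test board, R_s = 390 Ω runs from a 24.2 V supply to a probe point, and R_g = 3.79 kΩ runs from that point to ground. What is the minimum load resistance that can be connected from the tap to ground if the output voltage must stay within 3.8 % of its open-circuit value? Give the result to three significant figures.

Output resistance R_th = R_s‖R_g = (390 × 3790)/4180 = 353.6 Ω.
The fractional drop is R_th/(R_th + R_L); requiring this ≤ 0.0380 gives R_L ≥ R_th(1/0.0380 − 1) = 353.6 × 25.32 = 8.95 kΩ.

R_L(min) ≈ 8.95 kΩ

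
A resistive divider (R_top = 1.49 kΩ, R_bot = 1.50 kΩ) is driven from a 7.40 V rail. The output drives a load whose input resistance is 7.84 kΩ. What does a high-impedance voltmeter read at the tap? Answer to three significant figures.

The load sits in parallel with R_bot: R_bot‖R_L = (1.50 × 7.84) / (1.50 + 7.84) = 1.259 kΩ.
V_out = 7.40 × 1.259 / (1.49 + 1.259) = 7.40 × 1.259/2.749 = 3.39 V.

V_out ≈ 3.39 V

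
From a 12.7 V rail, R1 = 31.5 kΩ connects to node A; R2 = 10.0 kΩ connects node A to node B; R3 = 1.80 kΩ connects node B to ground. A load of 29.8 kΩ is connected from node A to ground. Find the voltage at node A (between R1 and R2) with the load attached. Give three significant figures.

V ≈ 2.69 V

Below node A the series string R2+R3 = 11.80 kΩ sits in parallel with the 29.8 kΩ load: 8.453 kΩ.
V_A = 12.7 × 8.453/(31.5 + 8.453) = 2.69 V.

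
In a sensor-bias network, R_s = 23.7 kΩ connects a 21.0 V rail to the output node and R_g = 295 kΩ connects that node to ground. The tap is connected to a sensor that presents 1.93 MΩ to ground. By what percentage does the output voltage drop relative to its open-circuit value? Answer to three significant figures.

1.12 %

The divider's output (Thévenin) resistance is R_s‖R_g = 21.94 kΩ.
Fractional drop under load = R_th/(R_th + R_L) = 21.94 / (21.94 + 1930) = 0.01124.
So the output falls by 1.12 %.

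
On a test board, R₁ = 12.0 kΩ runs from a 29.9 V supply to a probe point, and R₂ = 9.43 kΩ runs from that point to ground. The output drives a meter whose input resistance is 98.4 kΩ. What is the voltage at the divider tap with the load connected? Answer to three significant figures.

V_out ≈ 12.5 V

The load sits in parallel with R₂: R₂‖R_L = (9.43 × 98.4) / (9.43 + 98.4) = 8.605 kΩ.
V_out = 29.9 × 8.605 / (12.0 + 8.605) = 29.9 × 8.605/20.61 = 12.5 V.
(Unloaded it would have been 13.2 V.)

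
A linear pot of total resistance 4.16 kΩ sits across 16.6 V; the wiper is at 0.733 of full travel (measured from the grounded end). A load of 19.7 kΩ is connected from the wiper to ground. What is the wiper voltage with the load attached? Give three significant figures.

V ≈ 11.7 V

The wiper splits the pot into (1−α)R = 1.111 kΩ above and αR = 3.049 kΩ below.
Lower section ‖ load = 2.641 kΩ.
V_wiper = 16.6 × 2.641/(1.111 + 2.641) = 11.7 V.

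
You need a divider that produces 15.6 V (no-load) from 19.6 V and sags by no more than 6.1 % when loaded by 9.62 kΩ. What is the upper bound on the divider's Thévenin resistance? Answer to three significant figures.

R_th ≤ 625 Ω

Loading drop = R_th/(R_th + R_L) ≤ 0.0610, so R_th ≤ R_L · ε/(1−ε) = 9.62 kΩ × 0.0610/0.9390 = 625 Ω.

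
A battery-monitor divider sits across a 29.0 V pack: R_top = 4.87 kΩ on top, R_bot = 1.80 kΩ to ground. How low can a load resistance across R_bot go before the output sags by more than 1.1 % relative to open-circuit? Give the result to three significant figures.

R_L(min) ≈ 118 kΩ

Output resistance R_th = R_top‖R_bot = (4.87 × 1.80)/6.670 = 1.314 kΩ.
The fractional drop is R_th/(R_th + R_L); requiring this ≤ 0.0110 gives R_L ≥ R_th(1/0.0110 − 1) = 1.314 × 89.91 = 118 kΩ.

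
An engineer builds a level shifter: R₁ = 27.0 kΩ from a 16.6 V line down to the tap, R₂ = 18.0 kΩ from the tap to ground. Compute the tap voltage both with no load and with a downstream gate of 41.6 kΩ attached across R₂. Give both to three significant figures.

Open-circuit: V = 16.6 × 18.0/(27.0 + 18.0) = 6.64 V.
With the load, R₂ becomes R₂‖R_L = 12.56 kΩ, so V = 16.6 × 12.56/39.56 = 5.27 V.

Unloaded: 6.64 V; loaded: 5.27 V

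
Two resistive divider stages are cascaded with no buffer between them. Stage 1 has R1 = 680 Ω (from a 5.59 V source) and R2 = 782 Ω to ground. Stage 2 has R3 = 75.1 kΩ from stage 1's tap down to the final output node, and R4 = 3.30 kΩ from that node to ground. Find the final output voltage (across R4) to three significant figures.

V_out ≈ 0.125 V

Stage 2 presents R3+R4 = 78400 Ω as a load on stage 1's tap.
Stage 1's lower leg becomes R2‖(R3+R4) = 774.3 Ω, so V_mid = 5.59 × 774.3/1454 = 2.976 V.
Stage 2 is itself unloaded: V_out = V_mid × R4/(R3+R4) = 2.976 × 3300/78400 = 0.125 V.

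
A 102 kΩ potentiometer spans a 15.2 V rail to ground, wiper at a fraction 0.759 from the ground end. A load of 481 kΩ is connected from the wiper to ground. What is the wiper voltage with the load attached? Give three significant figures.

The wiper splits the pot into (1−α)R = 24.58 kΩ above and αR = 77.42 kΩ below.
Lower section ‖ load = 66.68 kΩ.
V_wiper = 15.2 × 66.68/(24.58 + 66.68) = 11.1 V.

V ≈ 11.1 V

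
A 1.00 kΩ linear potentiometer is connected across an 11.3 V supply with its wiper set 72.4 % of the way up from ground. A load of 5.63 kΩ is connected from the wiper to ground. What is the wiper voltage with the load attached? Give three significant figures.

The wiper splits the pot into (1−α)R = 276.0 Ω above and αR = 724.0 Ω below.
Lower section ‖ load = 641.5 Ω.
V_wiper = 11.3 × 641.5/(276.0 + 641.5) = 7.90 V.

V ≈ 7.90 V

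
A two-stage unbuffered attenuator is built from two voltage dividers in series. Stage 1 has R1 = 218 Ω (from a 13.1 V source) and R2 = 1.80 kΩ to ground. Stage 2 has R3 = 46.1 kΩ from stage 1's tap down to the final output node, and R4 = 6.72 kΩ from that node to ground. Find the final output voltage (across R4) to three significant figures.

V_out ≈ 1.48 V

Stage 2 presents R3+R4 = 52820 Ω as a load on stage 1's tap.
Stage 1's lower leg becomes R2‖(R3+R4) = 1741 Ω, so V_mid = 13.1 × 1741/1959 = 11.64 V.
Stage 2 is itself unloaded: V_out = V_mid × R4/(R3+R4) = 11.64 × 6720/52820 = 1.48 V.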